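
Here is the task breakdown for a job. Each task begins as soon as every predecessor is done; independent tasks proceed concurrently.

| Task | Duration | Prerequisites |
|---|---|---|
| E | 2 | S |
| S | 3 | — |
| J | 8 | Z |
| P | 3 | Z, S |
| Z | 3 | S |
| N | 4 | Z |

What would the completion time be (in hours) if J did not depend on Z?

Before: longest chain S→Z→J = 3+3+8 = 14, finish 14.
Without Z→J, J's earliest start moves from 6 to 0.
After: S→Z→N = 3+3+4 = 10 → 10 hours.

10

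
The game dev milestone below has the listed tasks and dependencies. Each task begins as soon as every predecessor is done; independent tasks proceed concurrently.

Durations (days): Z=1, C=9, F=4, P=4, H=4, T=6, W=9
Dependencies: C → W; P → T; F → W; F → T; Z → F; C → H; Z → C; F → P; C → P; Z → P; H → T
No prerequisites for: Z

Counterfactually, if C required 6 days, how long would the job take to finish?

Critical path before the change: Z→C→P→T = 1+9+4+6 = 20 giving 20 days.
C lies on that path, so at 6 days the path becomes 17 days.
That remains the longest chain; total 17 days.

17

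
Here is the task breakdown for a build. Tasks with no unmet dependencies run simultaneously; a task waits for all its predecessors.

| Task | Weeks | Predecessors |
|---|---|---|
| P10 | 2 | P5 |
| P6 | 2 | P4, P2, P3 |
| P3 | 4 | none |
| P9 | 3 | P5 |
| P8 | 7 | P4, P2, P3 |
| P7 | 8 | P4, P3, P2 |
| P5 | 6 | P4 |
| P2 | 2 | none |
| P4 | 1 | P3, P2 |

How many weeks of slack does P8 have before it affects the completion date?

2

The longest chain is P3→P4→P5→P9 = 4+1+6+3 = 14; overall finish 14 weeks.
Longest path through P8: 12 weeks (earliest finish 12, latest finish 14).
Float = 14 − 12 = 2.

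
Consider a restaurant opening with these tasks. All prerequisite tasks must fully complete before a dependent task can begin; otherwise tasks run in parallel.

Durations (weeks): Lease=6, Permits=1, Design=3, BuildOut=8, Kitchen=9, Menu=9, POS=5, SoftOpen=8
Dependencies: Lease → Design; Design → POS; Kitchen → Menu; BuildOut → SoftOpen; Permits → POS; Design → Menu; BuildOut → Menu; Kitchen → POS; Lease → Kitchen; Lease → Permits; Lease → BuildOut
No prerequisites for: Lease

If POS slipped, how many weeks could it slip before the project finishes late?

Lease→Kitchen→Menu = 6+9+9 = 24 sets the makespan at 24 weeks.
The longest chain containing POS totals 20 weeks.
Slack of POS = 19 − 15 = 4 weeks.

4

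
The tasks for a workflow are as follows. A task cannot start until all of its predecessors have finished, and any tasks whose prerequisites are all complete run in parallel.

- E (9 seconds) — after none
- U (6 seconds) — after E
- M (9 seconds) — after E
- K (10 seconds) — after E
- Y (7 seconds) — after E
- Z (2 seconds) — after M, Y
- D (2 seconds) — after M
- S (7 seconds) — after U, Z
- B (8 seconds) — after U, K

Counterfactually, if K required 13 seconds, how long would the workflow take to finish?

The binding path is E→K→B = 9+10+8 = 27; finish at 27 seconds.
K is on the critical path; changing it to 13 makes that path 30 seconds.
That remains the longest chain; total 30 seconds.

30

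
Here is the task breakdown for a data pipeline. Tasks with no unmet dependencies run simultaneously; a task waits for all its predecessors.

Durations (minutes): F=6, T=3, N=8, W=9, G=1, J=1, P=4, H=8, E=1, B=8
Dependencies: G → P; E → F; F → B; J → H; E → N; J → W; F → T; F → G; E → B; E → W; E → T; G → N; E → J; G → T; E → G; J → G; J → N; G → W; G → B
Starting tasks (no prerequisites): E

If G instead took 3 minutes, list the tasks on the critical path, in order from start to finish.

E, F, G, W

Baseline: E→F→G→W = 1+6+1+9 = 17 → 17 minutes.
G is on the critical path; changing it to 3 makes that path 19 minutes.
No other chain overtakes it, so the finish is 19 minutes.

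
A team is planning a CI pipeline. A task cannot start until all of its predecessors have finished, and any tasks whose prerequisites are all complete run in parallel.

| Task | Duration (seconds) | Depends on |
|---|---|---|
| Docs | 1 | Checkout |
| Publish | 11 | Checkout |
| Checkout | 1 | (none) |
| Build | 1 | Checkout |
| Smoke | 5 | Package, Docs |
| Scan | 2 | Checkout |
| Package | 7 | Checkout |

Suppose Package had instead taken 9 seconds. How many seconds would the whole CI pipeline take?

Actual critical path: Checkout→Package→Smoke = 1+7+5 = 13 ⇒ 13 seconds.
Since Package is critical, the +2 change carries straight to that chain (now 15 seconds).
No other chain overtakes it, so the finish is 15 seconds.

15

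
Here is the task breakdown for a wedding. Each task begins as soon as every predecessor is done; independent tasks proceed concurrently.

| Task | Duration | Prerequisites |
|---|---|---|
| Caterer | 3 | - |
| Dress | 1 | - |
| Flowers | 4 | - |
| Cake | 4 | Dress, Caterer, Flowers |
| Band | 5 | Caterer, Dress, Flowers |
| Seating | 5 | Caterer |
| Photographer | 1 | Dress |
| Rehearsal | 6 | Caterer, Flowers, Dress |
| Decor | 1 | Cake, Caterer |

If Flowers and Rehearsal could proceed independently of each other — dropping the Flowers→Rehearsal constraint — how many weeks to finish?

9

Original critical path: Flowers→Rehearsal = 4+6 = 10 ⇒ 10 weeks.
Without Flowers→Rehearsal, Rehearsal's earliest start moves from 4 to 3.
The longest chain is now Caterer→Rehearsal = 3+6 = 9, so the project takes 9 weeks.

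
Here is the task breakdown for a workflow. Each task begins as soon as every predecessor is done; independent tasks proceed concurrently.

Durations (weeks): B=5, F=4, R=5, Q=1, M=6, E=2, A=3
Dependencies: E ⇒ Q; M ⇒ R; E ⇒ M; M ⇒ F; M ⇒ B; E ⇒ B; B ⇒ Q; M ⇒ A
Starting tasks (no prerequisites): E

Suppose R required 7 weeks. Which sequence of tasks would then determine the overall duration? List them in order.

E, M, R

Critical path before the change: E→M→B→Q = 2+6+5+1 = 14 giving 14 weeks.
The longest path through R is only 13 weeks, so R has float 1.
Now E→M→R = 2+6+7 = 15 is longest, so the finish becomes 15 weeks.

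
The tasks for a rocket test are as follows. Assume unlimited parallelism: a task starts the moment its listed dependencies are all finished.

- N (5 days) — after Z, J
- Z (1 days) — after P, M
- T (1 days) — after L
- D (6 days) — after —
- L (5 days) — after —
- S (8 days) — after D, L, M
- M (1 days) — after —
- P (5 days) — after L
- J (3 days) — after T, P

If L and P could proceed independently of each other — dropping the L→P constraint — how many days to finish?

14

Original critical path: L→P→J→N = 5+5+3+5 = 18 ⇒ 18 days.
Without L→P, P's earliest start moves from 5 to 0.
The longest chain is now L→T→J→N = 5+1+3+5 = 14, so the schedule takes 14 days.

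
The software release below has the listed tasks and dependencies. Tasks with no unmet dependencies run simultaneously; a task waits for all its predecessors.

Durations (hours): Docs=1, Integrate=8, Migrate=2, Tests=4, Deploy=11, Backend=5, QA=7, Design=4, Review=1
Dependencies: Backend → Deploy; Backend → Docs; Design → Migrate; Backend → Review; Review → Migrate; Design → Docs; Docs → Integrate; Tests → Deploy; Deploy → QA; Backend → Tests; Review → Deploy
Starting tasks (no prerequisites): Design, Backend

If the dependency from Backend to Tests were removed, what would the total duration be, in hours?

24

With the dependency in place, Backend→Tests→Deploy→QA = 5+4+11+7 = 27 sets the finish at 27 hours.
Without Backend→Tests, Tests's earliest start moves from 5 to 0.
New critical path: Backend→Review→Deploy→QA = 5+1+11+7 = 24 ⇒ 24 hours.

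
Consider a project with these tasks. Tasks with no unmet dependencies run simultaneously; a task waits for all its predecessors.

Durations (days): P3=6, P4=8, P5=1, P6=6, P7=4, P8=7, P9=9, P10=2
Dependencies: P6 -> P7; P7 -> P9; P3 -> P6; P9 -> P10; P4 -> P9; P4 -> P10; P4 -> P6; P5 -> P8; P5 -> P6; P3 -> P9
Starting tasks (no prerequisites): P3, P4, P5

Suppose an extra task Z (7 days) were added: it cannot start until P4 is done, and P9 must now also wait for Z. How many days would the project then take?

Originally the project takes 29 days.
With Z inserted, P9 now waits for max(P4, P7, P3, Z).
New critical path: P4→P6→P7→P9→P10 = 8+6+4+9+2 = 29 ⇒ 29 days.

29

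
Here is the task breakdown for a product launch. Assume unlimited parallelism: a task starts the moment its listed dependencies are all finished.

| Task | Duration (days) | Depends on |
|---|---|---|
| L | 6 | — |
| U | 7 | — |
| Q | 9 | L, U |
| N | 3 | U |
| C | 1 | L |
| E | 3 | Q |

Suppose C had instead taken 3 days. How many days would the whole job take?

19

The binding path is U→Q→E = 7+9+3 = 19; finish at 19 days.
C is off the critical path — its longest chain is 7 days, giving 12 of slack.
That remains the longest chain; total 19 days.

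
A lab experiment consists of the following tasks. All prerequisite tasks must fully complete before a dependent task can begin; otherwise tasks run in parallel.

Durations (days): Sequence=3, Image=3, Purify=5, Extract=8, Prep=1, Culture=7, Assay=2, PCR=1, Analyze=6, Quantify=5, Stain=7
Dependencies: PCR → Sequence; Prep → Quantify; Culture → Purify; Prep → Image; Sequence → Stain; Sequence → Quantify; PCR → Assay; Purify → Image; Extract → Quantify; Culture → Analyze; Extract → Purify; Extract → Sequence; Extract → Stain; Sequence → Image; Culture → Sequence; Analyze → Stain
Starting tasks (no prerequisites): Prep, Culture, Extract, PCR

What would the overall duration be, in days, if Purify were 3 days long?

20

Baseline: Culture→Analyze→Stain = 7+6+7 = 20 → 20 days.
The longest path through Purify is only 16 days, so Purify has float 4.
That remains the longest chain; total 20 days.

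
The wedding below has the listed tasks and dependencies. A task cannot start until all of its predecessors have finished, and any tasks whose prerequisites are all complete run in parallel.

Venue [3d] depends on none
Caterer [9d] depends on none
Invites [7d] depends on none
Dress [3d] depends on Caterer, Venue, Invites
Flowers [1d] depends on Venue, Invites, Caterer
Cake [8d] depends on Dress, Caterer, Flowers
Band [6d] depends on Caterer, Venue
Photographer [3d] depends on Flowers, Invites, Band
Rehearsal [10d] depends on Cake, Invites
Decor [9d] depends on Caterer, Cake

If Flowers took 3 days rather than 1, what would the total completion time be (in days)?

30

As given, the longest chain is Caterer→Dress→Cake→Rehearsal = 9+3+8+10 = 30, so the finish is 30 days.
The longest path through Flowers is only 28 days, so Flowers has float 2.
No other chain overtakes it, so the finish is 30 days.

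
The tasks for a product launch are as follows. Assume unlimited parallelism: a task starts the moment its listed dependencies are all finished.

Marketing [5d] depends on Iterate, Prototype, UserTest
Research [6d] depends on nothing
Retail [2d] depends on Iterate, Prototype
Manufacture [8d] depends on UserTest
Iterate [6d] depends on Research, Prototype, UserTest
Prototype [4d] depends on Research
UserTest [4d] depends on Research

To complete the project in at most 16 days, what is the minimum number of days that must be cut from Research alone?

5

Current finish: 21 days; target: 16.
Research is on every critical path, so each day cut from Research cuts the finish by one (this holds down to a finish of 16).
Need 21 − 16 = 5 days off Research → Research becomes 1 day, finish becomes 16.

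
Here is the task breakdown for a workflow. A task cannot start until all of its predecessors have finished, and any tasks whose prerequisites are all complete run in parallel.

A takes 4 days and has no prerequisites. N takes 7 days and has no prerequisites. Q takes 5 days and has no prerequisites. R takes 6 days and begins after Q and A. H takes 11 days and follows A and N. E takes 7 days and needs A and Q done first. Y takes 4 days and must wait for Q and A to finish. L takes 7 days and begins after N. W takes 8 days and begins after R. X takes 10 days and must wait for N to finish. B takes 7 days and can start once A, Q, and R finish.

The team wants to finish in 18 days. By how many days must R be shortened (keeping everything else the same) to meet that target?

1

Current finish: 19 days; target: 18.
R is on every critical path, so each day cut from R cuts the finish by one (this holds down to a finish of 18).
Need 19 − 18 = 1 day off R → R becomes 5 days, finish becomes 18.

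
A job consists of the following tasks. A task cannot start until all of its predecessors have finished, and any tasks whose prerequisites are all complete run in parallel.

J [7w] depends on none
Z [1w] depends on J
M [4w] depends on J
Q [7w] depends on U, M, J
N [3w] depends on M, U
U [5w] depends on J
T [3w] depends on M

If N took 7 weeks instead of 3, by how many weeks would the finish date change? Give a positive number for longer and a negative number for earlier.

0

Baseline: J→U→Q = 7+5+7 = 19 → 19 weeks.
N has 4 weeks of float (longest path through it is 15).
No other chain overtakes it, so the finish is 19 weeks.
Change in finish: 19 − 19 = +0 weeks.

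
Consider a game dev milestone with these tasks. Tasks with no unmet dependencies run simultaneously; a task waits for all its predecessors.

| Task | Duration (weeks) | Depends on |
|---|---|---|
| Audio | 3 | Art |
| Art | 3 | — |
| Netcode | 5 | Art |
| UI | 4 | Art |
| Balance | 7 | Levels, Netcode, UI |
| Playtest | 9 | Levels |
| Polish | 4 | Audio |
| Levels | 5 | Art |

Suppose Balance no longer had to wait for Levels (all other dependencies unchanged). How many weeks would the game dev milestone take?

Original critical path: Art→Levels→Playtest = 3+5+9 = 17 ⇒ 17 weeks.
Dropping Levels→Balance doesn't change Balance's earliest start (8); another predecessor still binds.
After: Art→Levels→Playtest = 3+5+9 = 17 → 17 weeks.

17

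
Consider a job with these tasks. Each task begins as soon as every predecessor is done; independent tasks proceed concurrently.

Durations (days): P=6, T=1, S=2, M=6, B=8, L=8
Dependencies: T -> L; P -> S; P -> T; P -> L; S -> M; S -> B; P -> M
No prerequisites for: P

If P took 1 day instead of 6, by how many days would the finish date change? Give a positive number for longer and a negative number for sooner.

Baseline: P→S→B = 6+2+8 = 16 → 16 days.
Since P is critical, the -5 change carries straight to that chain (now 11 days).
The critical path is still P→S→B; finish is now 11 days.
Change in finish: 11 − 16 = -5 days.

-5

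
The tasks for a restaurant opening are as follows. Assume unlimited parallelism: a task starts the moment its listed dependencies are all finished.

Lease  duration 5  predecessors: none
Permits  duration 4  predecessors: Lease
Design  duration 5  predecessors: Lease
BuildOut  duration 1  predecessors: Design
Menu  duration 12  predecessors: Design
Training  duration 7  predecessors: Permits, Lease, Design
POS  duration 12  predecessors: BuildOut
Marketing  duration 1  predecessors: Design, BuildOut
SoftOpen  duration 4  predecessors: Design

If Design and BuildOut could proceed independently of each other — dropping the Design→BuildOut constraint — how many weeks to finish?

With the dependency in place, Lease→Design→BuildOut→POS = 5+5+1+12 = 23 sets the finish at 23 weeks.
Without Design→BuildOut, BuildOut's earliest start moves from 10 to 0.
After: Lease→Design→Menu = 5+5+12 = 22 → 22 weeks.

22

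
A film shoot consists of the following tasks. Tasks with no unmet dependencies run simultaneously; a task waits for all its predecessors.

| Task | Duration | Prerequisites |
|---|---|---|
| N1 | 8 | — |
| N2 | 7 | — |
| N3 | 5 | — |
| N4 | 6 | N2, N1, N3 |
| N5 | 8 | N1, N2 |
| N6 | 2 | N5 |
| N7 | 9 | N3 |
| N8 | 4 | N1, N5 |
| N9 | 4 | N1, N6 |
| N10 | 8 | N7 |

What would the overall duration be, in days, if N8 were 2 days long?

22

Actual critical path: N1→N5→N6→N9 = 8+8+2+4 = 22 ⇒ 22 days.
N8 has 2 days of float (longest path through it is 20).
That remains the longest chain; total 22 days.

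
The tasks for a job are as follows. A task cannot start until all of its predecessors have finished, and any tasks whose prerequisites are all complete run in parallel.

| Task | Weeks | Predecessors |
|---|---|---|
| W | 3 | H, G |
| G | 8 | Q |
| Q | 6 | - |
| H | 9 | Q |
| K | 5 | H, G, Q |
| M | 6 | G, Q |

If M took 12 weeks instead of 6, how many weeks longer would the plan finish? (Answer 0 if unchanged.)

6

Baseline: Q→G→M = 6+8+6 = 20 → 20 weeks.
M lies on that path, so at 12 weeks the path becomes 26 weeks.
The critical path is still Q→G→M; finish is now 26 weeks.
Change in finish: 26 − 20 = +6 weeks.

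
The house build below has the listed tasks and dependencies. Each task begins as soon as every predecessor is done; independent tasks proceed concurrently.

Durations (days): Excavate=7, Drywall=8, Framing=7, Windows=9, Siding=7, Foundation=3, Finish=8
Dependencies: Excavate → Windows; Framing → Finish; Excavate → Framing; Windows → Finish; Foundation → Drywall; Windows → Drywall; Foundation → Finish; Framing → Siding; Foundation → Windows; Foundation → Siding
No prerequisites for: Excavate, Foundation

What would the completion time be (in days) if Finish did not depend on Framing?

Before: longest chain Excavate→Windows→Drywall = 7+9+8 = 24, finish 24.
Dropping Framing→Finish doesn't change Finish's earliest start (16); another predecessor still binds.
After: Excavate→Windows→Drywall = 7+9+8 = 24 → 24 days.

24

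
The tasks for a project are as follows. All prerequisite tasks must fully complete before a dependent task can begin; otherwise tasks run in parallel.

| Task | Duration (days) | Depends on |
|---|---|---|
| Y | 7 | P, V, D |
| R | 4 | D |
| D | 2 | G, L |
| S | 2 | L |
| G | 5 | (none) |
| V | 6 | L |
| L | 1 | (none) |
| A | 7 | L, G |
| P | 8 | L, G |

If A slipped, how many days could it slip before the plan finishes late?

The longest chain is G→P→Y = 5+8+7 = 20; overall finish 20 days.
The longest chain containing A totals 12 days.
Slack of A = 13 − 5 = 8 days.

8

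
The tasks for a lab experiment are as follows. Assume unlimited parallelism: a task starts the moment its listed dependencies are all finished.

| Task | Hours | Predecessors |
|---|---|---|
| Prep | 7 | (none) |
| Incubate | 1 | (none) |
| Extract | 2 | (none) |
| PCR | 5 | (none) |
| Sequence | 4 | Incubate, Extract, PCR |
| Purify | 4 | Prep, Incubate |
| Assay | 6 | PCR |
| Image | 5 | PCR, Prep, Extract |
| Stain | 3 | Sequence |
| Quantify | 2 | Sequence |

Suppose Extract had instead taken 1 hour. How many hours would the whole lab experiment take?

12

Actual critical path: Prep→Image = 7+5 = 12 ⇒ 12 hours.
The longest path through Extract is only 9 hours, so Extract has float 3.
The critical path is still Prep→Image; finish is now 12 hours.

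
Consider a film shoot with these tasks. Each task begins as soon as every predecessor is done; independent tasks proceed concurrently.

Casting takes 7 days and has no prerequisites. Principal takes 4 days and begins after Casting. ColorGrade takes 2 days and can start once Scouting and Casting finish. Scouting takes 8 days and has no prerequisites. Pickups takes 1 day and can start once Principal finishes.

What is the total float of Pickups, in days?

The longest chain is Casting→Principal→Pickups = 7+4+1 = 12; overall finish 12 days.
Pickups finishes as early as 12 and must finish by 12.
So Pickups can slip 12 − 12 = 0 days.

0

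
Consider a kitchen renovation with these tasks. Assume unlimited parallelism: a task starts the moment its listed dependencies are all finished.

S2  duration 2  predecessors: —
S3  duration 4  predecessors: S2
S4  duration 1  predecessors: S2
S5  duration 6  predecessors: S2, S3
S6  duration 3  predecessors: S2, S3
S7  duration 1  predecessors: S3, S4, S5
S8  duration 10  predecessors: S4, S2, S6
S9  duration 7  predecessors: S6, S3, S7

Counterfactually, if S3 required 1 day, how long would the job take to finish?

As given, the longest chain is S2→S3→S5→S7→S9 = 2+4+6+1+7 = 20, so the finish is 20 days.
Since S3 is critical, the -3 change carries straight to that chain (now 17 days).
That remains the longest chain; total 17 days.

17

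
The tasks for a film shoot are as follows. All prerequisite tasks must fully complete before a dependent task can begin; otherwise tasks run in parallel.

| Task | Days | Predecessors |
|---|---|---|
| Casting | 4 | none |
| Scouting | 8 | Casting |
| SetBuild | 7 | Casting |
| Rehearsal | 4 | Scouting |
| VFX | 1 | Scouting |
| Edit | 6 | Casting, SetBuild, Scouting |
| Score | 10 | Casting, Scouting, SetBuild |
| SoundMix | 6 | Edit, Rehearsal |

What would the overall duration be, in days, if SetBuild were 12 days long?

Baseline: Casting→Scouting→Edit→SoundMix = 4+8+6+6 = 24 → 24 days.
SetBuild is off the critical path — its longest chain is 23 days, giving 1 of slack.
Now Casting→SetBuild→Edit→SoundMix = 4+12+6+6 = 28 is longest, so the finish becomes 28 days.

28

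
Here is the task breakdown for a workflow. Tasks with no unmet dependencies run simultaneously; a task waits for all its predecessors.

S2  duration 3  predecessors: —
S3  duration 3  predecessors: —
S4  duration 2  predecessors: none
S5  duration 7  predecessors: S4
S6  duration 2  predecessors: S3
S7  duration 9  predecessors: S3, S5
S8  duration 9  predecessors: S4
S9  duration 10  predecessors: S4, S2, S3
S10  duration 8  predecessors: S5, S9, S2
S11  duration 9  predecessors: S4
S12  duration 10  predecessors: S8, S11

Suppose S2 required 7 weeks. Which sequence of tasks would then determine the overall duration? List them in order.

Actual critical path: S2→S9→S10 = 3+10+8 = 21 ⇒ 21 weeks.
S2 is on the critical path; changing it to 7 makes that path 25 weeks.
That remains the longest chain; total 25 weeks.

S2, S9, S10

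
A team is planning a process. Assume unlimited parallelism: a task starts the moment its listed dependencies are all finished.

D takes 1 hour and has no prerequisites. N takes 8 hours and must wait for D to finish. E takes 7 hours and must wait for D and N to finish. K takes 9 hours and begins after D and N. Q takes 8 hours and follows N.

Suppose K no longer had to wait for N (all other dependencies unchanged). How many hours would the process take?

17

With the dependency in place, D→N→K = 1+8+9 = 18 sets the finish at 18 hours.
Without N→K, K's earliest start moves from 9 to 1.
New critical path: D→N→Q = 1+8+8 = 17 ⇒ 17 hours.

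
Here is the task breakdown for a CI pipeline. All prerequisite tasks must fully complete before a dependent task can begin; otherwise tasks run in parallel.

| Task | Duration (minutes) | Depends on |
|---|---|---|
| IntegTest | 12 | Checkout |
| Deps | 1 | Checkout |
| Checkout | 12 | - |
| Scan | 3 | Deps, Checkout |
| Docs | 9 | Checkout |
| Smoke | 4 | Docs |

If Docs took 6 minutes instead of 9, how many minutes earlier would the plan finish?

1

Baseline: Checkout→Docs→Smoke = 12+9+4 = 25 → 25 minutes.
Docs is on the critical path; changing it to 6 makes that path 22 minutes.
The binding chain switches to Checkout→IntegTest = 12+12 = 24; finish 24 minutes.
Change in finish: 24 − 25 = -1 minutes.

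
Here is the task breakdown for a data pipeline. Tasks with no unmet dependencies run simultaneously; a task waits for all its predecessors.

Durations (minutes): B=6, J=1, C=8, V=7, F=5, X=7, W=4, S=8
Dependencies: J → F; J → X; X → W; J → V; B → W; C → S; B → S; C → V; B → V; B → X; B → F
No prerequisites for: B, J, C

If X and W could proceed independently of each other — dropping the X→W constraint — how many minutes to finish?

16

Before: longest chain B→X→W = 6+7+4 = 17, finish 17.
Without X→W, W's earliest start moves from 13 to 6.
New critical path: C→S = 8+8 = 16 ⇒ 16 minutes.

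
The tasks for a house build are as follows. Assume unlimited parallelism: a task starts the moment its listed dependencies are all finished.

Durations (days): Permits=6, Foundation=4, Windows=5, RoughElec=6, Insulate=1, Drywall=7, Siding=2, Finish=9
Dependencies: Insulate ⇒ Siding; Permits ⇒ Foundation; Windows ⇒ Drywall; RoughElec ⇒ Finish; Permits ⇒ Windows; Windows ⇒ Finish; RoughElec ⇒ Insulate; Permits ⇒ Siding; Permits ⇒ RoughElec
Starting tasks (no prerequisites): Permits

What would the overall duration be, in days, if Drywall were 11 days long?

As given, the longest chain is Permits→RoughElec→Finish = 6+6+9 = 21, so the finish is 21 days.
Drywall has 3 days of float (longest path through it is 18).
New critical path: Permits→Windows→Drywall = 6+5+11 = 22 ⇒ 22 days.

22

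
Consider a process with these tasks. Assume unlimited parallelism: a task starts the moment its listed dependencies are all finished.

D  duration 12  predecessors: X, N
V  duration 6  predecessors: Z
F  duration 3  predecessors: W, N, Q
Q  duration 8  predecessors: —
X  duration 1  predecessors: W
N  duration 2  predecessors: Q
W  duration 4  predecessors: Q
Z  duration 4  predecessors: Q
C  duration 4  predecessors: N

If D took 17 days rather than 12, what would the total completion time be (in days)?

The binding path is Q→W→X→D = 8+4+1+12 = 25; finish at 25 days.
D is on the critical path; changing it to 17 makes that path 30 days.
The critical path is still Q→W→X→D; finish is now 30 days.

30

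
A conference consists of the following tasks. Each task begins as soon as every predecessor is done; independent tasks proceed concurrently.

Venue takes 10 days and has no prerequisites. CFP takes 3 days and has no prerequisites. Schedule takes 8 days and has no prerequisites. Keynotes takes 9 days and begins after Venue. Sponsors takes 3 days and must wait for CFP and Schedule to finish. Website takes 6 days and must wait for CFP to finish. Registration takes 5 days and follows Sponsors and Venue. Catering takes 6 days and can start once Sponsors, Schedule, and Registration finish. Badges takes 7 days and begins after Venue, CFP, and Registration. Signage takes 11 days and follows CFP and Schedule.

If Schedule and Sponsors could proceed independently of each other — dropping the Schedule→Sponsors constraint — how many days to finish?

Before: longest chain Schedule→Sponsors→Registration→Badges = 8+3+5+7 = 23, finish 23.
Without Schedule→Sponsors, Sponsors's earliest start moves from 8 to 3.
New critical path: Venue→Registration→Badges = 10+5+7 = 22 ⇒ 22 days.

22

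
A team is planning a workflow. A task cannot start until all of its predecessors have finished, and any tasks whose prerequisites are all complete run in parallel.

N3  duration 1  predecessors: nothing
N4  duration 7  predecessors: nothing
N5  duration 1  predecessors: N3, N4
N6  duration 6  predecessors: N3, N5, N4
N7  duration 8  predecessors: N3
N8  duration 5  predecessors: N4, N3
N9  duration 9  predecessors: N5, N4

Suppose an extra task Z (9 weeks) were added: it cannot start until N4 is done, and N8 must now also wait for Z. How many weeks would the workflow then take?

Originally the workflow takes 17 weeks.
With Z inserted, N8 now waits for max(N4, N3, Z).
New critical path: N4→Z→N8 = 7+9+5 = 21 ⇒ 21 weeks.

21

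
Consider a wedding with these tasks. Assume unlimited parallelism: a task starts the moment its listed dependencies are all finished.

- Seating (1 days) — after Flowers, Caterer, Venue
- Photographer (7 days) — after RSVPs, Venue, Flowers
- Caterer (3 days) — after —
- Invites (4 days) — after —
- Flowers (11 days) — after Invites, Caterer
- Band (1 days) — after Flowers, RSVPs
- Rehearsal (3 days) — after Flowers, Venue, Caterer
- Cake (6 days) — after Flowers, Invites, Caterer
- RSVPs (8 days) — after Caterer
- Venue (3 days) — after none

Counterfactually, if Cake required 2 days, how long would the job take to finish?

22

The binding path is Invites→Flowers→Photographer = 4+11+7 = 22; finish at 22 days.
Cake is off the critical path — its longest chain is 21 days, giving 1 of slack.
The critical path is still Invites→Flowers→Photographer; finish is now 22 days.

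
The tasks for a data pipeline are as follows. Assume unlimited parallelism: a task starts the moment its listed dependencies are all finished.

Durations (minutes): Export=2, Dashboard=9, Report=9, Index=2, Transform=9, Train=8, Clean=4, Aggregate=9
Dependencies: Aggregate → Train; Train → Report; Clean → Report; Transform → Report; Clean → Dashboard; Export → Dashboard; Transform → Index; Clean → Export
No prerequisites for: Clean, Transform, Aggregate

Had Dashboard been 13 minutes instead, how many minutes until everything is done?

Actual critical path: Aggregate→Train→Report = 9+8+9 = 26 ⇒ 26 minutes.
The longest path through Dashboard is only 15 minutes, so Dashboard has float 11.
No other chain overtakes it, so the finish is 26 minutes.

26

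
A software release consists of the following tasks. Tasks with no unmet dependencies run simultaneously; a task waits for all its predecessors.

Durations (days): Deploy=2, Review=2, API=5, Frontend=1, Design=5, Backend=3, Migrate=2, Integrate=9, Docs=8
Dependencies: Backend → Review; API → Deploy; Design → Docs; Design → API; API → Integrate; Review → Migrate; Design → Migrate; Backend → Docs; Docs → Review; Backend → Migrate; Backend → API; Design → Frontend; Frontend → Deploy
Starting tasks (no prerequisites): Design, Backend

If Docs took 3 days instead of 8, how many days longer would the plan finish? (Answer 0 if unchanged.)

0

Baseline: Design→API→Integrate = 5+5+9 = 19 → 19 days.
Docs is off the critical path — its longest chain is 17 days, giving 2 of slack.
That remains the longest chain; total 19 days.
Change in finish: 19 − 19 = +0 days.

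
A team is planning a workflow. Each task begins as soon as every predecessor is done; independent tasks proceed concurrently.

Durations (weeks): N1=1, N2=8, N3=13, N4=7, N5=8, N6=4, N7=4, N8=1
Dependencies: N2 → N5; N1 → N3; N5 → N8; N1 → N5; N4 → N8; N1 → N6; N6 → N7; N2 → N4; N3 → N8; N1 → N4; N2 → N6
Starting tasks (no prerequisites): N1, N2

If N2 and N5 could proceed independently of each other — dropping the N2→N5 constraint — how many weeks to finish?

16

Original critical path: N2→N5→N8 = 8+8+1 = 17 ⇒ 17 weeks.
Without N2→N5, N5's earliest start moves from 8 to 1.
After: N2→N4→N8 = 8+7+1 = 16 → 16 weeks.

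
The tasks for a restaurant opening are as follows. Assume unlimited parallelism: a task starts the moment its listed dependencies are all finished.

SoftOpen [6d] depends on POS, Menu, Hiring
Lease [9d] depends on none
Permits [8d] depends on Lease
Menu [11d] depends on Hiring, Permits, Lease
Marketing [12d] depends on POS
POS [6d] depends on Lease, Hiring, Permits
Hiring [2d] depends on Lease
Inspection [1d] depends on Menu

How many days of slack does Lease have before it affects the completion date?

Lease→Permits→POS→Marketing = 9+8+6+12 = 35 sets the makespan at 35 days.
Longest path through Lease: 35 days (earliest finish 9, latest finish 9).
Slack of Lease = 0 − 0 = 0 days.

0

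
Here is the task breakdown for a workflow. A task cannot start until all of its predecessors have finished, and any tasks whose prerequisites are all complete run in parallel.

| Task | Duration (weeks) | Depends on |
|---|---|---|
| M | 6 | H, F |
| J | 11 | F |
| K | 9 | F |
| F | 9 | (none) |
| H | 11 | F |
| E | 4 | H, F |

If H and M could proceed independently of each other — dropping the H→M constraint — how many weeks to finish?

24

Before: longest chain F→H→M = 9+11+6 = 26, finish 26.
Without H→M, M's earliest start moves from 20 to 9.
After: F→H→E = 9+11+4 = 24 → 24 weeks.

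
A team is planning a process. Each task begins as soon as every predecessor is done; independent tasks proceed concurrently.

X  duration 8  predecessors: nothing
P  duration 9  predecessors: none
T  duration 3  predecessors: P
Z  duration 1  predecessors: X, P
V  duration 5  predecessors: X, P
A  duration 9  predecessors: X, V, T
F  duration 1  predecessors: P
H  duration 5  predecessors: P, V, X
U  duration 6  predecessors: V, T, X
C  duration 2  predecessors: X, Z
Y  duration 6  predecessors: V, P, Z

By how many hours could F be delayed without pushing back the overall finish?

13

The longest chain is P→V→A = 9+5+9 = 23; overall finish 23 hours.
F finishes as early as 10 and must finish by 23.
So F can slip 23 − 10 = 13 hours.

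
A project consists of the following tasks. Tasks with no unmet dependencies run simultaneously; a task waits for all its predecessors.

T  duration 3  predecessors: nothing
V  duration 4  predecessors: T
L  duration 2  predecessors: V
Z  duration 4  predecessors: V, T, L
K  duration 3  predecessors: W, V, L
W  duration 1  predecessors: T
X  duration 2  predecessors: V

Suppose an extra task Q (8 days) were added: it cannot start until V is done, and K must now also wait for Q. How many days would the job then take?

Originally the job takes 13 days.
With Q inserted, K now waits for max(W, V, L, Q).
New critical path: T→V→Q→K = 3+4+8+3 = 18 ⇒ 18 days.

18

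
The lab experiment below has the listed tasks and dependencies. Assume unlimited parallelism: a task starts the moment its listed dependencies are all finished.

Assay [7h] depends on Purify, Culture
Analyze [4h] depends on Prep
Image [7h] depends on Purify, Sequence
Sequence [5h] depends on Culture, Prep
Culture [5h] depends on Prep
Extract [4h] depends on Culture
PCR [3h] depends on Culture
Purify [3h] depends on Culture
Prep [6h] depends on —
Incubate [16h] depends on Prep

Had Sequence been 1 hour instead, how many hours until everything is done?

The binding path is Prep→Culture→Sequence→Image = 6+5+5+7 = 23; finish at 23 hours.
Sequence is on the critical path; changing it to 1 makes that path 19 hours.
The binding chain switches to Prep→Incubate = 6+16 = 22; finish 22 hours.

22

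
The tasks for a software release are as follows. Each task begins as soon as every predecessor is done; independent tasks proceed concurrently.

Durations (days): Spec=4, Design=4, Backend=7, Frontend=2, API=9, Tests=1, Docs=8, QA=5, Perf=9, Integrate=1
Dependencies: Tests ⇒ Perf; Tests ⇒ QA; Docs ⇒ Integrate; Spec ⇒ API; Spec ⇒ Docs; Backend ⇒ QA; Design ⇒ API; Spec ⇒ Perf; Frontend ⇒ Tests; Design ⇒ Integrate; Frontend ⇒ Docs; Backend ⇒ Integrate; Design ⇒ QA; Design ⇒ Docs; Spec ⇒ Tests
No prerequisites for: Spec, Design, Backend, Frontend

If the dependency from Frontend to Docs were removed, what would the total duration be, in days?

14

With the dependency in place, Spec→Tests→Perf = 4+1+9 = 14 sets the finish at 14 days.
Dropping Frontend→Docs doesn't change Docs's earliest start (4); another predecessor still binds.
New critical path: Spec→Tests→Perf = 4+1+9 = 14 ⇒ 14 days.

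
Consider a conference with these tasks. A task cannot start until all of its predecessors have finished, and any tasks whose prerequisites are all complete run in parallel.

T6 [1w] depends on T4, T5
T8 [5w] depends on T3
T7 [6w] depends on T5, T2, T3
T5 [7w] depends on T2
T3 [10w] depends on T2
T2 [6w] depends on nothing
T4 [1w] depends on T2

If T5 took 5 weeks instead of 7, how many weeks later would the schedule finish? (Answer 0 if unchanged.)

0

As given, the longest chain is T2→T3→T7 = 6+10+6 = 22, so the finish is 22 weeks.
T5 has 3 weeks of float (longest path through it is 19).
That remains the longest chain; total 22 weeks.
Change in finish: 22 − 22 = +0 weeks.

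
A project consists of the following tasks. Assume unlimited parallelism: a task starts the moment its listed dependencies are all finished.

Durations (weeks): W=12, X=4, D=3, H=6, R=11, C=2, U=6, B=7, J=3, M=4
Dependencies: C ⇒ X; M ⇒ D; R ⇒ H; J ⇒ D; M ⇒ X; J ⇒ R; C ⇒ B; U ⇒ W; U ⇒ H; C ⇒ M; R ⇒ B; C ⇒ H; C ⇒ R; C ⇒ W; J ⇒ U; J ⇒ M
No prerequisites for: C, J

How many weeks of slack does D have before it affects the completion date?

J→R→B = 3+11+7 = 21 sets the makespan at 21 weeks.
The longest chain containing D totals 10 weeks.
Float = 21 − 10 = 11.

11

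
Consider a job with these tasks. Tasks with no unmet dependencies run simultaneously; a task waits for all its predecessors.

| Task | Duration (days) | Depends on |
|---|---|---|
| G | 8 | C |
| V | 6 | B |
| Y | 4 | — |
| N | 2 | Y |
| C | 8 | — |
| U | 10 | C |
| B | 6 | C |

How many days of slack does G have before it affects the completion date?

4

The longest chain is C→B→V = 8+6+6 = 20; overall finish 20 days.
G finishes as early as 16 and must finish by 20.
Slack of G = 12 − 8 = 4 days.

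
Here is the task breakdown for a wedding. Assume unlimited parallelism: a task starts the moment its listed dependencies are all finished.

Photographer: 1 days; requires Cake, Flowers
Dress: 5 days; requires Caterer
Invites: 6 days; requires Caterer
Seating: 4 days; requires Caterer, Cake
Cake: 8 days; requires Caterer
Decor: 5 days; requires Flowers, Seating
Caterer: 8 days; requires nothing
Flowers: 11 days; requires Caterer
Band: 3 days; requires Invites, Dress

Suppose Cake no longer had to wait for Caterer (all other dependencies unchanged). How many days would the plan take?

24

Original critical path: Caterer→Cake→Seating→Decor = 8+8+4+5 = 25 ⇒ 25 days.
Without Caterer→Cake, Cake's earliest start moves from 8 to 0.
The longest chain is now Caterer→Flowers→Decor = 8+11+5 = 24, so the plan takes 24 days.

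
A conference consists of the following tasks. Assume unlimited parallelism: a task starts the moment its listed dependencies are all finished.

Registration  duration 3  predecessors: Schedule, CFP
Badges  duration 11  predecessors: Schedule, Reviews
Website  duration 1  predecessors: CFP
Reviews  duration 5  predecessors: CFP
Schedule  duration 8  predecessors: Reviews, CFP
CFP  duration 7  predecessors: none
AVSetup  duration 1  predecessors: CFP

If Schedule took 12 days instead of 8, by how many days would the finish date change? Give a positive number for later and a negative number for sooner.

Critical path before the change: CFP→Reviews→Schedule→Badges = 7+5+8+11 = 31 giving 31 days.
Schedule lies on that path, so at 12 days the path becomes 35 days.
No other chain overtakes it, so the finish is 35 days.
Change in finish: 35 − 31 = +4 days.

4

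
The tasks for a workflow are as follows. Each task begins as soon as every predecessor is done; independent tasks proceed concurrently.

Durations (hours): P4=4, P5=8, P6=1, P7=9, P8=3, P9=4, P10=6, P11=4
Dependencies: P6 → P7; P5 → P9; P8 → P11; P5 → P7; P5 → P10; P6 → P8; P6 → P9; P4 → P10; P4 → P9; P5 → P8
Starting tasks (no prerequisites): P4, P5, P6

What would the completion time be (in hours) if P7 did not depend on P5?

15

Original critical path: P5→P7 = 8+9 = 17 ⇒ 17 hours.
Without P5→P7, P7's earliest start moves from 8 to 1.
The longest chain is now P5→P8→P11 = 8+3+4 = 15, so the schedule takes 15 hours.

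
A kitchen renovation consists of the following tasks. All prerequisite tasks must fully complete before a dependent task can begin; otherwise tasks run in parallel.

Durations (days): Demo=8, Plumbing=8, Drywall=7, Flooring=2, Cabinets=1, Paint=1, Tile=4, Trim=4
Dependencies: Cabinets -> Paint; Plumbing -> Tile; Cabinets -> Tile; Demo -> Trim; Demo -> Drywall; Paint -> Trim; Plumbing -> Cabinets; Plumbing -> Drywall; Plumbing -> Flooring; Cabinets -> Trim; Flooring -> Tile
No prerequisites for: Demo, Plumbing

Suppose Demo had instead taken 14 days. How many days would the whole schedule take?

21

The binding path is Demo→Drywall = 8+7 = 15; finish at 15 days.
Demo lies on that path, so at 14 days the path becomes 21 days.
The critical path is still Demo→Drywall; finish is now 21 days.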